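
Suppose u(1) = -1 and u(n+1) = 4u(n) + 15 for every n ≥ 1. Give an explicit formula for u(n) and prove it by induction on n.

Claim: u(n) = 4^n − 5.

Base case: u(1) = -1, and 4^1 − 5 = 4 − 5 = -1.
Assume u(r) = 4^r − 5 for some r ≥ 1.
Then u(r+1) = 4u(r) + 15 = 4·(4^r − 5) + 15 = 4^{r+1} − 20 + 15 = 4^{r+1} − 5.
By induction, u(n) = 4^n − 5 for all n ≥ 1.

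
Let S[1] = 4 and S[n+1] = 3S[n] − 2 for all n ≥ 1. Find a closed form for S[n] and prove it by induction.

Claim: S[n] = 3^n + 1.

Base case: S[1] = 4, and 3^1 + 1 = 3 + 1 = 4.
Assume S[j] = 3^j + 1 for some j ≥ 1.
Then S[j+1] = 3S[j] − 2 = 3·(3^j + 1) − 2 = 3^{j+1} + 3 − 2 = 3^{j+1} + 1.
Hence S[n] = 3^n + 1 for every n ≥ 1, by induction.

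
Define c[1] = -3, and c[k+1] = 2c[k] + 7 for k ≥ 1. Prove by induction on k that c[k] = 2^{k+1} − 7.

Base case: c[1] = -3, and 2^{1+1} − 7 = 4 − 7 = -3.
Assume c[m] = 2^{m+1} − 7 for some m ≥ 1.
Then c[m+1] = 2c[m] + 7 = 2·(2^{m+1} − 7) + 7 = 2^{m+2} − 14 + 7 = 2^{m+2} − 7.
By induction, c[k] = 2^{k+1} − 7 for all k ≥ 1.

c[k] = 2^{k+1} − 7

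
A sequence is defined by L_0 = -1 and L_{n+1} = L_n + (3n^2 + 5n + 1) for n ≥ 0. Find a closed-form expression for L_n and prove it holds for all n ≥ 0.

Claim: L_n = n^3 + n^2 − n − 1.

Base case: L_0 = -1, and 0^3 + 0^2 − 0 − 1 = -1.
Assume L_r = r^3 + r^2 − r − 1.
Then L_{r+1} = L_r + (3r^2 + 5r + 1) = (r^3 + r^2 − r − 1) + (3r^2 + 5r + 1) = r^3 + 4r^2 + 4r,
and (r+1)^3 + (r+1)^2 − (r+1) − 1 = r^3 + 4r^2 + 4r.
This completes the inductive step, so L_n = n^3 + n^2 − n − 1 for all n ≥ 0.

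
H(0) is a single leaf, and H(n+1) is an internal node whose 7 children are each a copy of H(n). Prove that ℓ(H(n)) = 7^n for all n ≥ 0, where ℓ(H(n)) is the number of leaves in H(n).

Base case: ℓ(H(0)) = 1, and 7^0 = 1.
Assume ℓ(H(j)) = 7^j.
Then ℓ(H(j+1)) = 7·ℓ(H(j)) = 7·7^j = 7^{j+1}.
By induction, ℓ(H(n)) = 7^n for all n ≥ 0.

ℓ(H(n)) = 7^n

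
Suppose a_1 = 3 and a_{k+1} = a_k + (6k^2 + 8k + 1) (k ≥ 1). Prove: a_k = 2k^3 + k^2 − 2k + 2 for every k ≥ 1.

Base case: a_1 = 3, and 2·1^3 + 1^2 − 2·1 + 2 = 3.
Assume a_j = 2j^3 + j^2 − 2j + 2.
Then a_{j+1} = a_j + (6j^2 + 8j + 1) = (2j^3 + j^2 − 2j + 2) + (6j^2 + 8j + 1) = 2j^3 + 7j^2 + 6j + 3,
and 2·(j+1)^3 + (j+1)^2 − 2·(j+1) + 2 = 2j^3 + 7j^2 + 6j + 3.
This completes the inductive step, so a_k = 2k^3 + k^2 − 2k + 2 for all k ≥ 1.

a_k = 2k^3 + k^2 − 2k + 2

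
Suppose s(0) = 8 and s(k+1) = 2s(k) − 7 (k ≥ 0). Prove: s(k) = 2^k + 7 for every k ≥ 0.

Base case: s(0) = 8, and 2^0 + 7 = 1 + 7 = 8.
Assume s(r) = 2^r + 7 for some r ≥ 0.
Then s(r+1) = 2s(r) − 7 = 2·(2^r + 7) − 7 = 2^{r+1} + 14 − 7 = 2^{r+1} + 7.
By induction, s(k) = 2^k + 7 for all k ≥ 0.

s(k) = 2^k + 7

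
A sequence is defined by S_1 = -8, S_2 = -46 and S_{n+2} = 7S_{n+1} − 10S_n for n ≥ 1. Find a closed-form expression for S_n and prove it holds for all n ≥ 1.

Claim: S_n = 2^n − 2·5^n.

Base cases: S_1 = -8 and 2^1 − 2·5^1 = -8; S_2 = -46 and 2^2 − 2·5^2 = -46.
Assume S_i = 2^i − 2·5^i for all 1 ≤ i ≤ j, where j ≥ 2.
Then S_{j+1} = 7S_j − 10S_{j−1} = 7·(2^j − 2·5^j) − 10·(2^{j−1} − 2·5^{j−1}) = (7·2 − 10)2^{j−1} − 2·(7·5 − 10)5^{j−1} = 4·2^{j−1} − 50·5^{j−1} = 2^{j+1} − 2·5^{j+1}.
Hence S_n = 2^n − 2·5^n for every n ≥ 1, by strong induction.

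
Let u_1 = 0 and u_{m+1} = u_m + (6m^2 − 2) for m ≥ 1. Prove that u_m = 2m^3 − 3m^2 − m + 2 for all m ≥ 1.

Base case: u_1 = 0, and 2·1^3 − 3·1^2 − 1 + 2 = 0.
Assume u_k = 2k^3 − 3k^2 − k + 2.
Then u_{k+1} = u_k + (6k^2 − 2) = (2k^3 − 3k^2 − k + 2) + (6k^2 − 2) = 2k^3 + 3k^2 − k,
and 2·(k+1)^3 − 3·(k+1)^2 − (k+1) + 2 = 2k^3 + 3k^2 − k.
Hence u_m = 2m^3 − 3m^2 − m + 2 for every m ≥ 1, by induction.

u_m = 2m^3 − 3m^2 − m + 2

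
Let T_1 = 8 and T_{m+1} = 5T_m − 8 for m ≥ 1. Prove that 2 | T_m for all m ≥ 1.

Base case: T_1 = 8 = 2·4, so 2 | T_1.
Assume 2 | T_r, so T_r = 2t for some integer t.
Then T_{r+1} = 5T_r − 8 = 5·(2t) − 8 = 2(5t − 4), so 2 | T_{r+1}.
By induction, 2 | T_m for all m ≥ 1.

2 | T_m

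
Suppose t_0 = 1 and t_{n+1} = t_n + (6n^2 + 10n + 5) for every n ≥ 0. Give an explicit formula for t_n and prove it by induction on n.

Claim: t_n = 2n^3 + 2n^2 + n + 1.

Base case: t_0 = 1, and 2·0^3 + 2·0^2 + 0 + 1 = 1.
Assume t_m = 2m^3 + 2m^2 + m + 1.
Then t_{m+1} = t_m + (6m^2 + 10m + 5) = (2m^3 + 2m^2 + m + 1) + (6m^2 + 10m + 5) = 2m^3 + 8m^2 + 11m + 6,
and 2·(m+1)^3 + 2·(m+1)^2 + (m+1) + 1 = 2m^3 + 8m^2 + 11m + 6.
By induction, t_n = 2n^3 + 2n^2 + n + 1 for all n ≥ 0.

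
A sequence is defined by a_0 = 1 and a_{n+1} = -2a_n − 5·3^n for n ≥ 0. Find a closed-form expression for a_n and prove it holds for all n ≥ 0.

Claim: a_n = 2·(-2)^n − 3^n.

Base case: a_0 = 1, and 2·(-2)^0 − 3^0 = 2 − 1 = 1.
Assume a_j = 2·(-2)^j − 3^j for some j ≥ 0.
Then a_{j+1} = -2a_j − 5·3^j = -2·(2·(-2)^j − 3^j) − 5·3^j = 2·(-2)^{j+1} + 2·3^j − 5·3^j = 2·(-2)^{j+1} − 3·3^j = 2·(-2)^{j+1} − 3^{j+1}.
This completes the inductive step, so a_n = 2·(-2)^n − 3^n for all n ≥ 0.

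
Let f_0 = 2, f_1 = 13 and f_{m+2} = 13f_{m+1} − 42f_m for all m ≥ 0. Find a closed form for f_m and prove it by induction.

Claim: f_m = 7^m + 6^m.

Base cases: f_0 = 2 and 7^0 + 6^0 = 2; f_1 = 13 and 7^1 + 6^1 = 13.
Assume f_j = 7^j + 6^j for all 0 ≤ j ≤ r, where r ≥ 1.
Then f_{r+1} = 13f_r − 42f_{r−1} = 13·(7^r + 6^r) − 42·(7^{r−1} + 6^{r−1}) = (13·7 − 42)7^{r−1} + (13·6 − 42)6^{r−1} = 49·7^{r−1} + 36·6^{r−1} = 7^{r+1} + 6^{r+1}.
This completes the inductive step, so f_m = 7^m + 6^m for all m ≥ 0.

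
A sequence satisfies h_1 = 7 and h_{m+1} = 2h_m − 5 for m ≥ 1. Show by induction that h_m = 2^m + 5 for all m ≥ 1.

Base case: h_1 = 7, and 2^1 + 5 = 2 + 5 = 7.
Assume h_k = 2^k + 5 for some k ≥ 1.
Then h_{k+1} = 2h_k − 5 = 2·(2^k + 5) − 5 = 2^{k+1} + 10 − 5 = 2^{k+1} + 5.
Hence h_m = 2^m + 5 for every m ≥ 1, by induction.

h_m = 2^m + 5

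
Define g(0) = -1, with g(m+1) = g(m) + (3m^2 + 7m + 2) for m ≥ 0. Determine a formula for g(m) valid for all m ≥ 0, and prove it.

Claim: g(m) = m^3 + 2m^2 − m − 1.

Base case: g(0) = -1, and 0^3 + 2·0^2 − 0 − 1 = -1.
Assume g(j) = j^3 + 2j^2 − j − 1.
Then g(j+1) = g(j) + (3j^2 + 7j + 2) = (j^3 + 2j^2 − j − 1) + (3j^2 + 7j + 2) = j^3 + 5j^2 + 6j + 1,
and (j+1)^3 + 2·(j+1)^2 − (j+1) − 1 = j^3 + 5j^2 + 6j + 1.
By induction, g(m) = m^3 + 2m^2 − m − 1 for all m ≥ 0.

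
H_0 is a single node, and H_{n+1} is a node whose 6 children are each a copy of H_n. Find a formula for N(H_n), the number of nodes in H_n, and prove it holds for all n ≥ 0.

Claim: N(H_n) = (6^{n+1} − 1)/5.

Base case: N(H_0) = 1, and (6^{0+1} − 1)/5 = 1.
Assume N(H_k) = (6^{k+1} − 1)/5.
Then N(H_{k+1}) = 1 + 6N(H_k) = 1 + 6·(6^{k+1} − 1)/5 = 1 + (6^{k+2} − 6)/5 = (5 + 6^{k+2} − 6)/5 = (6^{k+2} − 1)/5.
By induction, N(H_n) = (6^{n+1} − 1)/5 for all n ≥ 0.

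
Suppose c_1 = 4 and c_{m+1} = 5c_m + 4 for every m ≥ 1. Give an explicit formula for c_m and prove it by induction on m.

Claim: c_m = 5^m − 1.

Base case: c_1 = 4, and 5^1 − 1 = 5 − 1 = 4.
Assume c_j = 5^j − 1 for some j ≥ 1.
Then c_{j+1} = 5c_j + 4 = 5·(5^j − 1) + 4 = 5^{j+1} − 5 + 4 = 5^{j+1} − 1.
Hence c_m = 5^m − 1 for every m ≥ 1, by induction.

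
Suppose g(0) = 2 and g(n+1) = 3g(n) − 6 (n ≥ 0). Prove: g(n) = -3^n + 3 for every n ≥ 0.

Base case: g(0) = 2, and -3^0 + 3 = -1 + 3 = 2.
Assume g(r) = -3^r + 3 for some r ≥ 0.
Then g(r+1) = 3g(r) − 6 = 3·(-3^r + 3) − 6 = -3^{r+1} + 9 − 6 = -3^{r+1} + 3.
So the formula holds for r+1, and by induction g(n) = -3^n + 3 for all n ≥ 0.

g(n) = -3^n + 3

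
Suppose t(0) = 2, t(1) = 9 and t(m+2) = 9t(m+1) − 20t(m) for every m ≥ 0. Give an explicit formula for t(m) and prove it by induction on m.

Claim: t(m) = 5^m + 4^m.

Base cases: t(0) = 2 and 5^0 + 4^0 = 2; t(1) = 9 and 5^1 + 4^1 = 9.
Assume t(j) = 5^j + 4^j for all 0 ≤ j ≤ r, where r ≥ 1.
Then t(r+1) = 9t(r) − 20t(r−1) = 9·(5^r + 4^r) − 20·(5^{r−1} + 4^{r−1}) = (9·5 − 20)5^{r−1} + (9·4 − 20)4^{r−1} = 25·5^{r−1} + 16·4^{r−1} = 5^{r+1} + 4^{r+1}.
So the formula holds for r+1, and by strong induction t(m) = 5^m + 4^m for all m ≥ 0.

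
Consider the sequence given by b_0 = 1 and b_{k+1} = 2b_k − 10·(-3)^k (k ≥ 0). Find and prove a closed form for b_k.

Claim: b_k = -2^k + 2·(-3)^k.

Base case: b_0 = 1, and -2^0 + 2·(-3)^0 = -1 + 2 = 1.
Assume b_r = -2^r + 2·(-3)^r for some r ≥ 0.
Then b_{r+1} = 2b_r − 10·(-3)^r = 2·(-2^r + 2·(-3)^r) − 10·(-3)^r = -2^{r+1} + 4·(-3)^r − 10·(-3)^r = -2^{r+1} − 6·(-3)^r = -2^{r+1} + 2·(-3)^{r+1}.
By induction, b_k = -2^k + 2·(-3)^k for all k ≥ 0.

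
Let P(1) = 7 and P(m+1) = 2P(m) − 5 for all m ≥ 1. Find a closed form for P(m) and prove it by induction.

Claim: P(m) = 2^m + 5.

Base case: P(1) = 7, and 2^1 + 5 = 2 + 5 = 7.
Assume P(j) = 2^j + 5 for some j ≥ 1.
Then P(j+1) = 2P(j) − 5 = 2·(2^j + 5) − 5 = 2^{j+1} + 10 − 5 = 2^{j+1} + 5.
This completes the inductive step, so P(m) = 2^m + 5 for all m ≥ 1.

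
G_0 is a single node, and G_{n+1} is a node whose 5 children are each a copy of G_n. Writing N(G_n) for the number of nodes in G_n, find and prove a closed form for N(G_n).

Claim: N(G_n) = (5^{n+1} − 1)/4.

Base case: N(G_0) = 1, and (5^{0+1} − 1)/4 = 1.
Assume N(G_k) = (5^{k+1} − 1)/4.
Then N(G_{k+1}) = 1 + 5N(G_k) = 1 + 5·(5^{k+1} − 1)/4 = 1 + (5^{k+2} − 5)/4 = (4 + 5^{k+2} − 5)/4 = (5^{k+2} − 1)/4.
So the formula holds for k+1, and by induction N(G_n) = (5^{n+1} − 1)/4 for all n ≥ 0.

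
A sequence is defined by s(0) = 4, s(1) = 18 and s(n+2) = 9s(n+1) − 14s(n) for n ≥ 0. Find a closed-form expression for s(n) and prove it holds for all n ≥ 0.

Claim: s(n) = 2·7^n + 2·2^n.

Base cases: s(0) = 4 and 2·7^0 + 2·2^0 = 4; s(1) = 18 and 2·7^1 + 2·2^1 = 18.
Assume s(i) = 2·7^i + 2·2^i for all 0 ≤ i ≤ j, where j ≥ 1.
Then s(j+1) = 9s(j) − 14s(j−1) = 9·(2·7^j + 2·2^j) − 14·(2·7^{j−1} + 2·2^{j−1}) = 2·(9·7 − 14)7^{j−1} + 2·(9·2 − 14)2^{j−1} = 98·7^{j−1} + 8·2^{j−1} = 2·7^{j+1} + 2·2^{j+1}.
By strong induction, s(n) = 2·7^n + 2·2^n for all n ≥ 0.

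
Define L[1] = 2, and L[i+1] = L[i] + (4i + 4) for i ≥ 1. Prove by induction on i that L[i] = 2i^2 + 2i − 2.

Base case: L[1] = 2, and 2·1^2 + 2·1 − 2 = 2.
Assume L[j] = 2j^2 + 2j − 2.
Then L[j+1] = L[j] + (4j + 4) = (2j^2 + 2j − 2) + (4j + 4) = 2j^2 + 6j + 2,
and 2·(j+1)^2 + 2·(j+1) − 2 = 2j^2 + 6j + 2.
This completes the inductive step, so L[i] = 2i^2 + 2i − 2 for all i ≥ 1.

L[i] = 2i^2 + 2i − 2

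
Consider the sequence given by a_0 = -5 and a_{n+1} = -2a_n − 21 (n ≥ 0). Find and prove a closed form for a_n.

Claim: a_n = 2·(-2)^n − 7.

Base case: a_0 = -5, and 2·(-2)^0 − 7 = 2 − 7 = -5.
Assume a_k = 2·(-2)^k − 7 for some k ≥ 0.
Then a_{k+1} = -2a_k − 21 = -2·(2·(-2)^k − 7) − 21 = -4·(-2)^k + 14 − 21 = 2·(-2)^{k+1} − 7.
Hence a_n = 2·(-2)^n − 7 for every n ≥ 0, by induction.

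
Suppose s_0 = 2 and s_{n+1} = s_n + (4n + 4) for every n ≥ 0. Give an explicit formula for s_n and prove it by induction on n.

Claim: s_n = 2n^2 + 2n + 2.

Base case: s_0 = 2, and 2·0^2 + 2·0 + 2 = 2.
Assume s_k = 2k^2 + 2k + 2.
Then s_{k+1} = s_k + (4k + 4) = (2k^2 + 2k + 2) + (4k + 4) = 2k^2 + 6k + 6,
and 2·(k+1)^2 + 2·(k+1) + 2 = 2k^2 + 6k + 6.
By induction, s_n = 2n^2 + 2n + 2 for all n ≥ 0.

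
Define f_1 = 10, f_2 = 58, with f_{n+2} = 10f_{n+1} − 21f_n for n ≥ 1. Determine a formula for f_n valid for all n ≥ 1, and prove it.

Claim: f_n = 7^n + 3^n.

Base cases: f_1 = 10 and 7^1 + 3^1 = 10; f_2 = 58 and 7^2 + 3^2 = 58.
Assume f_i = 7^i + 3^i for all 1 ≤ i ≤ j, where j ≥ 2.
Then f_{j+1} = 10f_j − 21f_{j−1} = 10·(7^j + 3^j) − 21·(7^{j−1} + 3^{j−1}) = (10·7 − 21)7^{j−1} + (10·3 − 21)3^{j−1} = 49·7^{j−1} + 9·3^{j−1} = 7^{j+1} + 3^{j+1}.
This completes the inductive step, so f_n = 7^n + 3^n for all n ≥ 1.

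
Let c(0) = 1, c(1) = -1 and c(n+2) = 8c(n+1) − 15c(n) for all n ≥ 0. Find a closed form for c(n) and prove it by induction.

Claim: c(n) = 3·3^n − 2·5^n.

Base cases: c(0) = 1 and 3·3^0 − 2·5^0 = 1; c(1) = -1 and 3·3^1 − 2·5^1 = -1.
Assume c(j) = 3·3^j − 2·5^j for all 0 ≤ j ≤ m, where m ≥ 1.
Then c(m+1) = 8c(m) − 15c(m−1) = 8·(3·3^m − 2·5^m) − 15·(3·3^{m−1} − 2·5^{m−1}) = 3·(8·3 − 15)3^{m−1} − 2·(8·5 − 15)5^{m−1} = 27·3^{m−1} − 50·5^{m−1} = 3·3^{m+1} − 2·5^{m+1}.
So the formula holds for m+1, and by strong induction c(n) = 3·3^n − 2·5^n for all n ≥ 0.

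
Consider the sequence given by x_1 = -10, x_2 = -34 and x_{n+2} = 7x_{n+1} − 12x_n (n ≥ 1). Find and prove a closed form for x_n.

Claim: x_n = -4^n − 2·3^n.

Base cases: x_1 = -10 and -4^1 − 2·3^1 = -10; x_2 = -34 and -4^2 − 2·3^2 = -34.
Assume x_j = -4^j − 2·3^j for all 1 ≤ j ≤ r, where r ≥ 2.
Then x_{r+1} = 7x_r − 12x_{r−1} = 7·(-4^r − 2·3^r) − 12·(-4^{r−1} − 2·3^{r−1}) = -(7·4 − 12)4^{r−1} − 2·(7·3 − 12)3^{r−1} = -16·4^{r−1} − 18·3^{r−1} = -4^{r+1} − 2·3^{r+1}.
By strong induction, x_n = -4^n − 2·3^n for all n ≥ 1.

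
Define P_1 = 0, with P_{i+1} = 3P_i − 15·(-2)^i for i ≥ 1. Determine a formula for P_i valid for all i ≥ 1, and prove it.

Claim: P_i = 2·3^i + 3·(-2)^i.

Base case: P_1 = 0, and 2·3^1 + 3·(-2)^1 = 6 − 6 = 0.
Assume P_r = 2·3^r + 3·(-2)^r for some r ≥ 1.
Then P_{r+1} = 3P_r − 15·(-2)^r = 3·(2·3^r + 3·(-2)^r) − 15·(-2)^r = 2·3^{r+1} + 9·(-2)^r − 15·(-2)^r = 2·3^{r+1} − 6·(-2)^r = 2·3^{r+1} + 3·(-2)^{r+1}.
Hence P_i = 2·3^i + 3·(-2)^i for every i ≥ 1, by induction.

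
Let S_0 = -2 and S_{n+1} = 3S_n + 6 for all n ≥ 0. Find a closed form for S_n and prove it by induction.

Claim: S_n = 3^n − 3.

Base case: S_0 = -2, and 3^0 − 3 = 1 − 3 = -2.
Assume S_m = 3^m − 3 for some m ≥ 0.
Then S_{m+1} = 3S_m + 6 = 3·(3^m − 3) + 6 = 3^{m+1} − 9 + 6 = 3^{m+1} − 3.
Hence S_n = 3^n − 3 for every n ≥ 0, by induction.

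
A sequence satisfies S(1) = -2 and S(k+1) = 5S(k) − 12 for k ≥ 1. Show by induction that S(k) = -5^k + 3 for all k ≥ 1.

Base case: S(1) = -2, and -5^1 + 3 = -5 + 3 = -2.
Assume S(r) = -5^r + 3 for some r ≥ 1.
Then S(r+1) = 5S(r) − 12 = 5·(-5^r + 3) − 12 = -5^{r+1} + 15 − 12 = -5^{r+1} + 3.
This completes the inductive step, so S(k) = -5^k + 3 for all k ≥ 1.

S(k) = -5^k + 3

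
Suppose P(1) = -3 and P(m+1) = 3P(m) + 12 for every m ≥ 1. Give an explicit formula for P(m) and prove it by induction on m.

Claim: P(m) = 3^m − 6.

Base case: P(1) = -3, and 3^1 − 6 = 3 − 6 = -3.
Assume P(k) = 3^k − 6 for some k ≥ 1.
Then P(k+1) = 3P(k) + 12 = 3·(3^k − 6) + 12 = 3^{k+1} − 18 + 12 = 3^{k+1} − 6.
So the formula holds for k+1, and by induction P(m) = 3^m − 6 for all m ≥ 1.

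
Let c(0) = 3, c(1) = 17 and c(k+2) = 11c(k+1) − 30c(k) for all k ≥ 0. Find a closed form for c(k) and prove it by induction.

Claim: c(k) = 2·6^k + 5^k.

Base cases: c(0) = 3 and 2·6^0 + 5^0 = 3; c(1) = 17 and 2·6^1 + 5^1 = 17.
Assume c(j) = 2·6^j + 5^j for all 0 ≤ j ≤ m, where m ≥ 1.
Then c(m+1) = 11c(m) − 30c(m−1) = 11·(2·6^m + 5^m) − 30·(2·6^{m−1} + 5^{m−1}) = 2·(11·6 − 30)6^{m−1} + (11·5 − 30)5^{m−1} = 72·6^{m−1} + 25·5^{m−1} = 2·6^{m+1} + 5^{m+1}.
By strong induction, c(k) = 2·6^k + 5^k for all k ≥ 0.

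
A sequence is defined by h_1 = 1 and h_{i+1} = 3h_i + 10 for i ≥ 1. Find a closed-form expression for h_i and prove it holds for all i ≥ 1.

Claim: h_i = 2·3^i − 5.

Base case: h_1 = 1, and 2·3^1 − 5 = 6 − 5 = 1.
Assume h_r = 2·3^r − 5 for some r ≥ 1.
Then h_{r+1} = 3h_r + 10 = 3·(2·3^r − 5) + 10 = 6·3^r − 15 + 10 = 2·3^{r+1} − 5.
Hence h_i = 2·3^i − 5 for every i ≥ 1, by induction.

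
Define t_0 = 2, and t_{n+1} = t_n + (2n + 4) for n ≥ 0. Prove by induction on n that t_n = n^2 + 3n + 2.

Base case: t_0 = 2, and 0^2 + 3·0 + 2 = 2.
Assume t_k = k^2 + 3k + 2.
Then t_{k+1} = t_k + (2k + 4) = (k^2 + 3k + 2) + (2k + 4) = k^2 + 5k + 6,
and (k+1)^2 + 3·(k+1) + 2 = k^2 + 5k + 6.
By induction, t_n = n^2 + 3n + 2 for all n ≥ 0.

t_n = n^2 + 3n + 2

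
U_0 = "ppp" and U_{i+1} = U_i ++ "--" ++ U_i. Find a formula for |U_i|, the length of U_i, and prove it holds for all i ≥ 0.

Claim: |U_i| = 5·2^i − 2.

Base case: |U_0| = 3, and 5·2^0 − 2 = 3.
Assume |U_k| = 5·2^k − 2.
Then |U_{k+1}| = |U_k| + 2 + |U_k| = 2|U_k| + 2 = 2(5·2^k − 2) + 2 = 5·2^{k+1} − 4 + 2 = 5·2^{k+1} − 2.
So the formula holds for k+1, and by induction |U_i| = 5·2^i − 2 for all i ≥ 0.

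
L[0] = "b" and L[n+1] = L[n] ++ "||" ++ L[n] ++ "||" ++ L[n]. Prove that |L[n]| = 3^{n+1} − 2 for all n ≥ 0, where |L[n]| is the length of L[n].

Base case: |L[0]| = 1, and 3^{0+1} − 2 = 1.
Assume |L[j]| = 3^{j+1} − 2.
Then |L[j+1]| = 3|L[j]| + 4 = 3(3^{j+1} − 2) + 4 = 3^{j+2} − 6 + 4 = 3^{j+2} − 2.
So the formula holds for j+1, and by induction |L[n]| = 3^{n+1} − 2 for all n ≥ 0.

|L[n]| = 3^{n+1} − 2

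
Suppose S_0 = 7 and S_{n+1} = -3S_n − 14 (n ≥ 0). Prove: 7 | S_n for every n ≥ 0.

Base case: S_0 = 7 = 7·1, so 7 | S_0.
Assume 7 | S_j, so S_j = 7t for some integer t.
Then S_{j+1} = -3S_j − 14 = -3·(7t) − 14 = 7(-3t − 2), so 7 | S_{j+1}.
By induction, 7 | S_n for all n ≥ 0.

7 | S_n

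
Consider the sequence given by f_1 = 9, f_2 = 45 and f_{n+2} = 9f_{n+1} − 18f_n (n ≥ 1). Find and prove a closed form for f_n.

Claim: f_n = 6^n + 3^n.

Base cases: f_1 = 9 and 6^1 + 3^1 = 9; f_2 = 45 and 6^2 + 3^2 = 45.
Assume f_i = 6^i + 3^i for all 1 ≤ i ≤ j, where j ≥ 2.
Then f_{j+1} = 9f_j − 18f_{j−1} = 9·(6^j + 3^j) − 18·(6^{j−1} + 3^{j−1}) = (9·6 − 18)6^{j−1} + (9·3 − 18)3^{j−1} = 36·6^{j−1} + 9·3^{j−1} = 6^{j+1} + 3^{j+1}.
This completes the inductive step, so f_n = 6^n + 3^n for all n ≥ 1.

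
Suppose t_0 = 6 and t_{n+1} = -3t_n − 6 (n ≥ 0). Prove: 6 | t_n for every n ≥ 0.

Base case: t_0 = 6 = 6·1, so 6 | t_0.
Assume 6 | t_m, so t_m = 6s for some integer s.
Then t_{m+1} = -3t_m − 6 = -3·(6s) − 6 = 6(-3s − 1), so 6 | t_{m+1}.
Hence 6 | t_n for every n ≥ 0, by induction.

6 | t_n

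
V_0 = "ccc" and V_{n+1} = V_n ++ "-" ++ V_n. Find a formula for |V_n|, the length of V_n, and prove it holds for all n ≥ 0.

Claim: |V_n| = 2^{n+2} − 1.

Base case: |V_0| = 3, and 2^{0+2} − 1 = 3.
Assume |V_j| = 2^{j+2} − 1.
Then |V_{j+1}| = |V_j| + 1 + |V_j| = 2|V_j| + 1 = 2(2^{j+2} − 1) + 1 = 2^{j+3} − 2 + 1 = 2^{j+3} − 1.
Hence |V_n| = 2^{n+2} − 1 for every n ≥ 0, by induction.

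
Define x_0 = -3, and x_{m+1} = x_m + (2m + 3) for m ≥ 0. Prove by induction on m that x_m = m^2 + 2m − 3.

Base case: x_0 = -3, and 0^2 + 2·0 − 3 = -3.
Assume x_k = k^2 + 2k − 3.
Then x_{k+1} = x_k + (2k + 3) = (k^2 + 2k − 3) + (2k + 3) = k^2 + 4k,
and (k+1)^2 + 2·(k+1) − 3 = k^2 + 4k.
Hence x_m = m^2 + 2m − 3 for every m ≥ 0, by induction.

x_m = m^2 + 2m − 3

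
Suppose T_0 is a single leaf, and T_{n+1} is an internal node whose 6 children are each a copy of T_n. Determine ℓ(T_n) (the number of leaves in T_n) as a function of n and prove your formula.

Claim: ℓ(T_n) = 6^n.

Base case: ℓ(T_0) = 1, and 6^0 = 1.
Assume ℓ(T_k) = 6^k.
Then ℓ(T_{k+1}) = 6·ℓ(T_k) = 6·6^k = 6^{k+1}.
By induction, ℓ(T_n) = 6^n for all n ≥ 0.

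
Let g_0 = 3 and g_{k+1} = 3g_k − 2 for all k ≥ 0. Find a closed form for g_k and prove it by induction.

Claim: g_k = 2·3^k + 1.

Base case: g_0 = 3, and 2·3^0 + 1 = 2 + 1 = 3.
Assume g_j = 2·3^j + 1 for some j ≥ 0.
Then g_{j+1} = 3g_j − 2 = 3·(2·3^j + 1) − 2 = 6·3^j + 3 − 2 = 2·3^{j+1} + 1.
So the formula holds for j+1, and by induction g_k = 2·3^k + 1 for all k ≥ 0.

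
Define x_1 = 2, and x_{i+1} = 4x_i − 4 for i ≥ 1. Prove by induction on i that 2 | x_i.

Base case: x_1 = 2 = 2·1, so 2 | x_1.
Assume 2 | x_r, so x_r = 2t for some integer t.
Then x_{r+1} = 4x_r − 4 = 4·(2t) − 4 = 2(4t − 2), so 2 | x_{r+1}.
By induction, 2 | x_i for all i ≥ 1.

2 | x_i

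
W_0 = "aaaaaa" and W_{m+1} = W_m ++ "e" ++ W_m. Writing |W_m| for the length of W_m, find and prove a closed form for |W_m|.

Claim: |W_m| = 7·2^m − 1.

Base case: |W_0| = 6, and 7·2^0 − 1 = 6.
Assume |W_j| = 7·2^j − 1.
Then |W_{j+1}| = |W_j| + 1 + |W_j| = 2|W_j| + 1 = 2(7·2^j − 1) + 1 = 7·2^{j+1} − 2 + 1 = 7·2^{j+1} − 1.
Hence |W_m| = 7·2^m − 1 for every m ≥ 0, by induction.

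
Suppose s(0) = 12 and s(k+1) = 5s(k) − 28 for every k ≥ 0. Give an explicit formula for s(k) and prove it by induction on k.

Claim: s(k) = 5^{k+1} + 7.

Base case: s(0) = 12, and 5^{0+1} + 7 = 5 + 7 = 12.
Assume s(r) = 5^{r+1} + 7 for some r ≥ 0.
Then s(r+1) = 5s(r) − 28 = 5·(5^{r+1} + 7) − 28 = 5^{r+2} + 35 − 28 = 5^{r+2} + 7.
This completes the inductive step, so s(k) = 5^{k+1} + 7 for all k ≥ 0.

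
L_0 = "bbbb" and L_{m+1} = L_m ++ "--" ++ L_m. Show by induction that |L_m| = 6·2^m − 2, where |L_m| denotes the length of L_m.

Base case: |L_0| = 4, and 6·2^0 − 2 = 4.
Assume |L_j| = 6·2^j − 2.
Then |L_{j+1}| = |L_j| + 2 + |L_j| = 2|L_j| + 2 = 2(6·2^j − 2) + 2 = 6·2^{j+1} − 4 + 2 = 6·2^{j+1} − 2.
This completes the inductive step, so |L_m| = 6·2^m − 2 for all m ≥ 0.

|L_m| = 6·2^m − 2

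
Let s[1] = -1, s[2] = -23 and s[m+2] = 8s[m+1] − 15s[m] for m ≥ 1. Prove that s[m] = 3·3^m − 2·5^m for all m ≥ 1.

Base cases: s[1] = -1 and 3·3^1 − 2·5^1 = -1; s[2] = -23 and 3·3^2 − 2·5^2 = -23.
Assume s[j] = 3·3^j − 2·5^j for all 1 ≤ j ≤ r, where r ≥ 2.
Then s[r+1] = 8s[r] − 15s[r−1] = 8·(3·3^r − 2·5^r) − 15·(3·3^{r−1} − 2·5^{r−1}) = 3·(8·3 − 15)3^{r−1} − 2·(8·5 − 15)5^{r−1} = 27·3^{r−1} − 50·5^{r−1} = 3·3^{r+1} − 2·5^{r+1}.
By strong induction, s[m] = 3·3^m − 2·5^m for all m ≥ 1.

s[m] = 3·3^m − 2·5^m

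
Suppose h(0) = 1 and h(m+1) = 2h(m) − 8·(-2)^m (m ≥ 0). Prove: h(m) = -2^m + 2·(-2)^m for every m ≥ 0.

Base case: h(0) = 1, and -2^0 + 2·(-2)^0 = -1 + 2 = 1.
Assume h(k) = -2^k + 2·(-2)^k for some k ≥ 0.
Then h(k+1) = 2h(k) − 8·(-2)^k = 2·(-2^k + 2·(-2)^k) − 8·(-2)^k = -2^{k+1} + 4·(-2)^k − 8·(-2)^k = -2^{k+1} − 4·(-2)^k = -2^{k+1} + 2·(-2)^{k+1}.
By induction, h(m) = -2^m + 2·(-2)^m for all m ≥ 0.

h(m) = -2^m + 2·(-2)^m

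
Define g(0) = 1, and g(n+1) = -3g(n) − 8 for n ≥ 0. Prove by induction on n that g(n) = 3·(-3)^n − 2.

Base case: g(0) = 1, and 3·(-3)^0 − 2 = 3 − 2 = 1.
Assume g(k) = 3·(-3)^k − 2 for some k ≥ 0.
Then g(k+1) = -3g(k) − 8 = -3·(3·(-3)^k − 2) − 8 = -9·(-3)^k + 6 − 8 = 3·(-3)^{k+1} − 2.
This completes the inductive step, so g(n) = 3·(-3)^n − 2 for all n ≥ 0.

g(n) = 3·(-3)^n − 2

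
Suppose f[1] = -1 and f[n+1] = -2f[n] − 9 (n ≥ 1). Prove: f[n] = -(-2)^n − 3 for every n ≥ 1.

Base case: f[1] = -1, and -(-2)^1 − 3 = 2 − 3 = -1.
Assume f[k] = -(-2)^k − 3 for some k ≥ 1.
Then f[k+1] = -2f[k] − 9 = -2·(-(-2)^k − 3) − 9 = 2·(-2)^k + 6 − 9 = -(-2)^{k+1} − 3.
By induction, f[n] = -(-2)^n − 3 for all n ≥ 1.

f[n] = -(-2)^n − 3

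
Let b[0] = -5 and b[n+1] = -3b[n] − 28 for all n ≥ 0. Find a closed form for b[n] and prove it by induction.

Claim: b[n] = 2·(-3)^n − 7.

Base case: b[0] = -5, and 2·(-3)^0 − 7 = 2 − 7 = -5.
Assume b[j] = 2·(-3)^j − 7 for some j ≥ 0.
Then b[j+1] = -3b[j] − 28 = -3·(2·(-3)^j − 7) − 28 = -6·(-3)^j + 21 − 28 = 2·(-3)^{j+1} − 7.
This completes the inductive step, so b[n] = 2·(-3)^n − 7 for all n ≥ 0.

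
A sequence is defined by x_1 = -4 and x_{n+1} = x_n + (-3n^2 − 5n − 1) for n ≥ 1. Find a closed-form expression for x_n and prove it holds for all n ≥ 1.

Claim: x_n = -n^3 − n^2 + n − 3.

Base case: x_1 = -4, and -1^3 − 1^2 + 1 − 3 = -4.
Assume x_m = -m^3 − m^2 + m − 3.
Then x_{m+1} = x_m + (-3m^2 − 5m − 1) = (-m^3 − m^2 + m − 3) + (-3m^2 − 5m − 1) = -m^3 − 4m^2 − 4m − 4,
and -(m+1)^3 − (m+1)^2 + (m+1) − 3 = -m^3 − 4m^2 − 4m − 4.
By induction, x_n = -n^3 − n^2 + n − 3 for all n ≥ 1.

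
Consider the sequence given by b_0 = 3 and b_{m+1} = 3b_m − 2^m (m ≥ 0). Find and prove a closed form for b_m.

Claim: b_m = 2·3^m + 2^m.

Base case: b_0 = 3, and 2·3^0 + 2^0 = 2 + 1 = 3.
Assume b_j = 2·3^j + 2^j for some j ≥ 0.
Then b_{j+1} = 3b_j − 2^j = 3·(2·3^j + 2^j) − 2^j = 2·3^{j+1} + 3·2^j − 2^j = 2·3^{j+1} + 2·2^j = 2·3^{j+1} + 2^{j+1}.
Hence b_m = 2·3^m + 2^m for every m ≥ 0, by induction.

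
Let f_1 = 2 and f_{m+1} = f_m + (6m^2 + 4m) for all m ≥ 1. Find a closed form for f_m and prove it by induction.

Claim: f_m = 2m^3 − m^2 − m + 2.

Base case: f_1 = 2, and 2·1^3 − 1^2 − 1 + 2 = 2.
Assume f_j = 2j^3 − j^2 − j + 2.
Then f_{j+1} = f_j + (6j^2 + 4j) = (2j^3 − j^2 − j + 2) + (6j^2 + 4j) = 2j^3 + 5j^2 + 3j + 2,
and 2·(j+1)^3 − (j+1)^2 − (j+1) + 2 = 2j^3 + 5j^2 + 3j + 2.
Hence f_m = 2m^3 − m^2 − m + 2 for every m ≥ 1, by induction.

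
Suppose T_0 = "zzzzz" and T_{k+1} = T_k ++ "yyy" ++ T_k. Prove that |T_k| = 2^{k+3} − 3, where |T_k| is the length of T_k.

Base case: |T_0| = 5, and 2^{0+3} − 3 = 5.
Assume |T_m| = 2^{m+3} − 3.
Then |T_{m+1}| = |T_m| + 3 + |T_m| = 2|T_m| + 3 = 2(2^{m+3} − 3) + 3 = 2^{m+1+3} − 6 + 3 = 2^{m+1+3} − 3.
This completes the inductive step, so |T_k| = 2^{k+3} − 3 for all k ≥ 0.

|T_k| = 2^{k+3} − 3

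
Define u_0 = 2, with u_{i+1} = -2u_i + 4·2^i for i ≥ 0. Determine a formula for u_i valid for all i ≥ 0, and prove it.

Claim: u_i = (-2)^i + 2^i.

Base case: u_0 = 2, and (-2)^0 + 2^0 = 1 + 1 = 2.
Assume u_r = (-2)^r + 2^r for some r ≥ 0.
Then u_{r+1} = -2u_r + 4·2^r = -2·((-2)^r + 2^r) + 4·2^r = (-2)^{r+1} − 2·2^r + 4·2^r = (-2)^{r+1} + 2·2^r = (-2)^{r+1} + 2^{r+1}.
This completes the inductive step, so u_i = (-2)^i + 2^i for all i ≥ 0.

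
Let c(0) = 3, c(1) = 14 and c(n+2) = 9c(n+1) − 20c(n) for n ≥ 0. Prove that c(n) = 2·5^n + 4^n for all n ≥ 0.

Base cases: c(0) = 3 and 2·5^0 + 4^0 = 3; c(1) = 14 and 2·5^1 + 4^1 = 14.
Assume c(j) = 2·5^j + 4^j for all 0 ≤ j ≤ m, where m ≥ 1.
Then c(m+1) = 9c(m) − 20c(m−1) = 9·(2·5^m + 4^m) − 20·(2·5^{m−1} + 4^{m−1}) = 2·(9·5 − 20)5^{m−1} + (9·4 − 20)4^{m−1} = 50·5^{m−1} + 16·4^{m−1} = 2·5^{m+1} + 4^{m+1}.
So the formula holds for m+1, and by strong induction c(n) = 2·5^n + 4^n for all n ≥ 0.

c(n) = 2·5^n + 4^n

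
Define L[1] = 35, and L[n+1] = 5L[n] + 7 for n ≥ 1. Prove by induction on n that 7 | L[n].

Base case: L[1] = 35 = 7·5, so 7 | L[1].
Assume 7 | L[k], so L[k] = 7t for some integer t.
Then L[k+1] = 5L[k] + 7 = 5·(7t) + 7 = 7(5t + 1), so 7 | L[k+1].
By induction, 7 | L[n] for all n ≥ 1.

7 | L[n]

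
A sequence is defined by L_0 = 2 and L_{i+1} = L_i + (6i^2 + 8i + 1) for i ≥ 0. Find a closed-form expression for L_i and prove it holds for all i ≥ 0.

Claim: L_i = 2i^3 + i^2 − 2i + 2.

Base case: L_0 = 2, and 2·0^3 + 0^2 − 2·0 + 2 = 2.
Assume L_j = 2j^3 + j^2 − 2j + 2.
Then L_{j+1} = L_j + (6j^2 + 8j + 1) = (2j^3 + j^2 − 2j + 2) + (6j^2 + 8j + 1) = 2j^3 + 7j^2 + 6j + 3,
and 2·(j+1)^3 + (j+1)^2 − 2·(j+1) + 2 = 2j^3 + 7j^2 + 6j + 3.
By induction, L_i = 2i^3 + i^2 − 2i + 2 for all i ≥ 0.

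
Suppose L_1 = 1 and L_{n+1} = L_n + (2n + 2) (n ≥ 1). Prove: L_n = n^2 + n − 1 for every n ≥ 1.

Base case: L_1 = 1, and 1^2 + 1 − 1 = 1.
Assume L_m = m^2 + m − 1.
Then L_{m+1} = L_m + (2m + 2) = (m^2 + m − 1) + (2m + 2) = m^2 + 3m + 1,
and (m+1)^2 + (m+1) − 1 = m^2 + 3m + 1.
By induction, L_n = n^2 + n − 1 for all n ≥ 1.

L_n = n^2 + n − 1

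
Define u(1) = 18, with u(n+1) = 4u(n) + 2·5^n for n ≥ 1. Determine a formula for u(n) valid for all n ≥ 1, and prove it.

Claim: u(n) = 2·4^n + 2·5^n.

Base case: u(1) = 18, and 2·4^1 + 2·5^1 = 8 + 10 = 18.
Assume u(k) = 2·4^k + 2·5^k for some k ≥ 1.
Then u(k+1) = 4u(k) + 2·5^k = 4·(2·4^k + 2·5^k) + 2·5^k = 2·4^{k+1} + 8·5^k + 2·5^k = 2·4^{k+1} + 10·5^k = 2·4^{k+1} + 2·5^{k+1}.
This completes the inductive step, so u(n) = 2·4^n + 2·5^n for all n ≥ 1.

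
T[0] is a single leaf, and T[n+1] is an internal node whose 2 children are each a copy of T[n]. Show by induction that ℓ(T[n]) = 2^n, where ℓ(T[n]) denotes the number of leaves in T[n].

Base case: ℓ(T[0]) = 1, and 2^0 = 1.
Assume ℓ(T[k]) = 2^k.
Then ℓ(T[k+1]) = 2·ℓ(T[k]) = 2·2^k = 2^{k+1}.
So the formula holds for k+1, and by induction ℓ(T[n]) = 2^n for all n ≥ 0.

ℓ(T[n]) = 2^n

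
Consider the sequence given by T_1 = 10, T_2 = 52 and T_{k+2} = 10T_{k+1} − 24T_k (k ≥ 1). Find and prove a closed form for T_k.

Claim: T_k = 4^k + 6^k.

Base cases: T_1 = 10 and 4^1 + 6^1 = 10; T_2 = 52 and 4^2 + 6^2 = 52.
Assume T_i = 4^i + 6^i for all 1 ≤ i ≤ j, where j ≥ 2.
Then T_{j+1} = 10T_j − 24T_{j−1} = 10·(4^j + 6^j) − 24·(4^{j−1} + 6^{j−1}) = (10·4 − 24)4^{j−1} + (10·6 − 24)6^{j−1} = 16·4^{j−1} + 36·6^{j−1} = 4^{j+1} + 6^{j+1}.
This completes the inductive step, so T_k = 4^k + 6^k for all k ≥ 1.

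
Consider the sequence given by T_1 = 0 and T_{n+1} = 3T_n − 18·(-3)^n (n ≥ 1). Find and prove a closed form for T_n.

Claim: T_n = 3·3^n + 3·(-3)^n.

Base case: T_1 = 0, and 3·3^1 + 3·(-3)^1 = 9 − 9 = 0.
Assume T_m = 3·3^m + 3·(-3)^m for some m ≥ 1.
Then T_{m+1} = 3T_m − 18·(-3)^m = 3·(3·3^m + 3·(-3)^m) − 18·(-3)^m = 3·3^{m+1} + 9·(-3)^m − 18·(-3)^m = 3·3^{m+1} − 9·(-3)^m = 3·3^{m+1} + 3·(-3)^{m+1}.
By induction, T_n = 3·3^n + 3·(-3)^n for all n ≥ 1.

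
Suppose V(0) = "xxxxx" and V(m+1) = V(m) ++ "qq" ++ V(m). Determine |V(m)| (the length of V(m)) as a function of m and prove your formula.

Claim: |V(m)| = 7·2^m − 2.

Base case: |V(0)| = 5, and 7·2^0 − 2 = 5.
Assume |V(r)| = 7·2^r − 2.
Then |V(r+1)| = |V(r)| + 2 + |V(r)| = 2|V(r)| + 2 = 2(7·2^r − 2) + 2 = 7·2^{r+1} − 4 + 2 = 7·2^{r+1} − 2.
Hence |V(m)| = 7·2^m − 2 for every m ≥ 0, by induction.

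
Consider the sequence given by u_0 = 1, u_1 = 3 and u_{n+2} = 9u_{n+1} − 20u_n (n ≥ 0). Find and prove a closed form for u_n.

Claim: u_n = 2·4^n − 5^n.

Base cases: u_0 = 1 and 2·4^0 − 5^0 = 1; u_1 = 3 and 2·4^1 − 5^1 = 3.
Assume u_j = 2·4^j − 5^j for all 0 ≤ j ≤ k, where k ≥ 1.
Then u_{k+1} = 9u_k − 20u_{k−1} = 9·(2·4^k − 5^k) − 20·(2·4^{k−1} − 5^{k−1}) = 2·(9·4 − 20)4^{k−1} − (9·5 − 20)5^{k−1} = 32·4^{k−1} − 25·5^{k−1} = 2·4^{k+1} − 5^{k+1}.
Hence u_n = 2·4^n − 5^n for every n ≥ 0, by strong induction.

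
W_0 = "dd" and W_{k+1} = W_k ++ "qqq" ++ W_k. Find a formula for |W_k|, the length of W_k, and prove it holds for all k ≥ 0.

Claim: |W_k| = 5·2^k − 3.

Base case: |W_0| = 2, and 5·2^0 − 3 = 2.
Assume |W_r| = 5·2^r − 3.
Then |W_{r+1}| = |W_r| + 3 + |W_r| = 2|W_r| + 3 = 2(5·2^r − 3) + 3 = 5·2^{r+1} − 6 + 3 = 5·2^{r+1} − 3.
This completes the inductive step, so |W_k| = 5·2^k − 3 for all k ≥ 0.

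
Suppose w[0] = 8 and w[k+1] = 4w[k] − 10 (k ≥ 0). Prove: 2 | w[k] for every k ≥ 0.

Base case: w[0] = 8 = 2·4, so 2 | w[0].
Assume 2 | w[r], so w[r] = 2t for some integer t.
Then w[r+1] = 4w[r] − 10 = 4·(2t) − 10 = 2(4t − 5), so 2 | w[r+1].
Hence 2 | w[k] for every k ≥ 0, by induction.

2 | w[k]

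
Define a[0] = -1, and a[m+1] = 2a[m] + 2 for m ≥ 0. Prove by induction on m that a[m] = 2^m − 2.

Base case: a[0] = -1, and 2^0 − 2 = 1 − 2 = -1.
Assume a[r] = 2^r − 2 for some r ≥ 0.
Then a[r+1] = 2a[r] + 2 = 2·(2^r − 2) + 2 = 2^{r+1} − 4 + 2 = 2^{r+1} − 2.
So the formula holds for r+1, and by induction a[m] = 2^m − 2 for all m ≥ 0.

a[m] = 2^m − 2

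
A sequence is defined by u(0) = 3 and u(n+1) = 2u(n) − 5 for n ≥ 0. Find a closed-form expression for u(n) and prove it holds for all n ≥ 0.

Claim: u(n) = -2^{n+1} + 5.

Base case: u(0) = 3, and -2^{0+1} + 5 = -2 + 5 = 3.
Assume u(j) = -2^{j+1} + 5 for some j ≥ 0.
Then u(j+1) = 2u(j) − 5 = 2·(-2^{j+1} + 5) − 5 = -2^{j+2} + 10 − 5 = -2^{j+2} + 5.
So the formula holds for j+1, and by induction u(n) = -2^{n+1} + 5 for all n ≥ 0.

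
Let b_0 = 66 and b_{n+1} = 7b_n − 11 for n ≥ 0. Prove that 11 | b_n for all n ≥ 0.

Base case: b_0 = 66 = 11·6, so 11 | b_0.
Assume 11 | b_j, so b_j = 11t for some integer t.
Then b_{j+1} = 7b_j − 11 = 7·(11t) − 11 = 11(7t − 1), so 11 | b_{j+1}.
So the property holds for j+1, and by induction 11 | b_n for all n ≥ 0.

11 | b_n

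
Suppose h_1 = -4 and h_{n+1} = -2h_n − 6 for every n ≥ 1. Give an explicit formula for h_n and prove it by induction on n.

Claim: h_n = (-2)^n − 2.

Base case: h_1 = -4, and (-2)^1 − 2 = -2 − 2 = -4.
Assume h_k = (-2)^k − 2 for some k ≥ 1.
Then h_{k+1} = -2h_k − 6 = -2·((-2)^k − 2) − 6 = -2·(-2)^k + 4 − 6 = (-2)^{k+1} − 2.
By induction, h_n = (-2)^n − 2 for all n ≥ 1.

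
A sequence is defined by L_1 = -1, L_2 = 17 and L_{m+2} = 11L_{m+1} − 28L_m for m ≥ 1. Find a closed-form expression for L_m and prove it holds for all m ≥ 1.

Claim: L_m = 7^m − 2·4^m.

Base cases: L_1 = -1 and 7^1 − 2·4^1 = -1; L_2 = 17 and 7^2 − 2·4^2 = 17.
Assume L_i = 7^i − 2·4^i for all 1 ≤ i ≤ j, where j ≥ 2.
Then L_{j+1} = 11L_j − 28L_{j−1} = 11·(7^j − 2·4^j) − 28·(7^{j−1} − 2·4^{j−1}) = (11·7 − 28)7^{j−1} − 2·(11·4 − 28)4^{j−1} = 49·7^{j−1} − 32·4^{j−1} = 7^{j+1} − 2·4^{j+1}.
Hence L_m = 7^m − 2·4^m for every m ≥ 1, by strong induction.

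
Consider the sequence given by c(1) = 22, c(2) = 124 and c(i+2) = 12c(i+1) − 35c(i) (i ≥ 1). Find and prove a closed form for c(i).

Claim: c(i) = 3·5^i + 7^i.

Base cases: c(1) = 22 and 3·5^1 + 7^1 = 22; c(2) = 124 and 3·5^2 + 7^2 = 124.
Assume c(t) = 3·5^t + 7^t for all 1 ≤ t ≤ j, where j ≥ 2.
Then c(j+1) = 12c(j) − 35c(j−1) = 12·(3·5^j + 7^j) − 35·(3·5^{j−1} + 7^{j−1}) = 3·(12·5 − 35)5^{j−1} + (12·7 − 35)7^{j−1} = 75·5^{j−1} + 49·7^{j−1} = 3·5^{j+1} + 7^{j+1}.
So the formula holds for j+1, and by strong induction c(i) = 3·5^i + 7^i for all i ≥ 1.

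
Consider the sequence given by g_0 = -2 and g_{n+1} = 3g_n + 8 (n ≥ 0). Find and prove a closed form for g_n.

Claim: g_n = 2·3^n − 4.

Base case: g_0 = -2, and 2·3^0 − 4 = 2 − 4 = -2.
Assume g_m = 2·3^m − 4 for some m ≥ 0.
Then g_{m+1} = 3g_m + 8 = 3·(2·3^m − 4) + 8 = 6·3^m − 12 + 8 = 2·3^{m+1} − 4.
Hence g_n = 2·3^n − 4 for every n ≥ 0, by induction.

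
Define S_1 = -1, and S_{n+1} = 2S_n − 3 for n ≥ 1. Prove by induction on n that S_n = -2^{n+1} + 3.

Base case: S_1 = -1, and -2^{1+1} + 3 = -4 + 3 = -1.
Assume S_j = -2^{j+1} + 3 for some j ≥ 1.
Then S_{j+1} = 2S_j − 3 = 2·(-2^{j+1} + 3) − 3 = -2^{j+2} + 6 − 3 = -2^{j+2} + 3.
By induction, S_n = -2^{n+1} + 3 for all n ≥ 1.

S_n = -2^{n+1} + 3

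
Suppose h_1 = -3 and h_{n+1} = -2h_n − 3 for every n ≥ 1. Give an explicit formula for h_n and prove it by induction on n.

Claim: h_n = (-2)^n − 1.

Base case: h_1 = -3, and (-2)^1 − 1 = -2 − 1 = -3.
Assume h_k = (-2)^k − 1 for some k ≥ 1.
Then h_{k+1} = -2h_k − 3 = -2·((-2)^k − 1) − 3 = -2·(-2)^k + 2 − 3 = (-2)^{k+1} − 1.
By induction, h_n = (-2)^n − 1 for all n ≥ 1.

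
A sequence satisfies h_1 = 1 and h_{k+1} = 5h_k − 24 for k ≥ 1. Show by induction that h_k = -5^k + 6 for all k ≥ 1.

Base case: h_1 = 1, and -5^1 + 6 = -5 + 6 = 1.
Assume h_r = -5^r + 6 for some r ≥ 1.
Then h_{r+1} = 5h_r − 24 = 5·(-5^r + 6) − 24 = -5^{r+1} + 30 − 24 = -5^{r+1} + 6.
So the formula holds for r+1, and by induction h_k = -5^k + 6 for all k ≥ 1.

h_k = -5^k + 6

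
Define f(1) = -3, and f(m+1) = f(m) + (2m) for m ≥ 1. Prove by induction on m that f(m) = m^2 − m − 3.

Base case: f(1) = -3, and 1^2 − 1 − 3 = -3.
Assume f(k) = k^2 − k − 3.
Then f(k+1) = f(k) + (2k) = (k^2 − k − 3) + (2k) = k^2 + k − 3,
and (k+1)^2 − (k+1) − 3 = k^2 + k − 3.
This completes the inductive step, so f(m) = m^2 − m − 3 for all m ≥ 1.

f(m) = m^2 − m − 3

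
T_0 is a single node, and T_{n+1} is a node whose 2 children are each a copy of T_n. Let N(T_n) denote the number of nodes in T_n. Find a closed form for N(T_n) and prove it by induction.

Claim: N(T_n) = 2^{n+1} − 1.

Base case: N(T_0) = 1, and 2^{0+1} − 1 = 1.
Assume N(T_j) = 2^{j+1} − 1.
Then N(T_{j+1}) = 1 + 2N(T_j) = 1 + 2(2^{j+1} − 1) = 2^{j+2} − 2 + 1 = 2^{j+2} − 1.
By induction, N(T_n) = 2^{n+1} − 1 for all n ≥ 0.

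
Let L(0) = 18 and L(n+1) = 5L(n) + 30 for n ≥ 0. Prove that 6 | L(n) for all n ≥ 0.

Base case: L(0) = 18 = 6·3, so 6 | L(0).
Assume 6 | L(j), so L(j) = 6t for some integer t.
Then L(j+1) = 5L(j) + 30 = 5·(6t) + 30 = 6(5t + 5), so 6 | L(j+1).
By induction, 6 | L(n) for all n ≥ 0.

6 | L(n)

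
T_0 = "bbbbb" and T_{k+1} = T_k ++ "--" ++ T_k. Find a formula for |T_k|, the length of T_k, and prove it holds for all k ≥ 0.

Claim: |T_k| = 7·2^k − 2.

Base case: |T_0| = 5, and 7·2^0 − 2 = 5.
Assume |T_j| = 7·2^j − 2.
Then |T_{j+1}| = |T_j| + 2 + |T_j| = 2|T_j| + 2 = 2(7·2^j − 2) + 2 = 7·2^{j+1} − 4 + 2 = 7·2^{j+1} − 2.
Hence |T_k| = 7·2^k − 2 for every k ≥ 0, by induction.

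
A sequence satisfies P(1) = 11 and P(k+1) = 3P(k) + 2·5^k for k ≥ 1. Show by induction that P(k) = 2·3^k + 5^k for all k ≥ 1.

Base case: P(1) = 11, and 2·3^1 + 5^1 = 6 + 5 = 11.
Assume P(r) = 2·3^r + 5^r for some r ≥ 1.
Then P(r+1) = 3P(r) + 2·5^r = 3·(2·3^r + 5^r) + 2·5^r = 2·3^{r+1} + 3·5^r + 2·5^r = 2·3^{r+1} + 5·5^r = 2·3^{r+1} + 5^{r+1}.
Hence P(k) = 2·3^k + 5^k for every k ≥ 1, by induction.

P(k) = 2·3^k + 5^k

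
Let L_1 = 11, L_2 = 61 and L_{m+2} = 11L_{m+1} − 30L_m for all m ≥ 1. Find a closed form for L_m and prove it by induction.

Claim: L_m = 5^m + 6^m.

Base cases: L_1 = 11 and 5^1 + 6^1 = 11; L_2 = 61 and 5^2 + 6^2 = 61.
Assume L_j = 5^j + 6^j for all 1 ≤ j ≤ r, where r ≥ 2.
Then L_{r+1} = 11L_r − 30L_{r−1} = 11·(5^r + 6^r) − 30·(5^{r−1} + 6^{r−1}) = (11·5 − 30)5^{r−1} + (11·6 − 30)6^{r−1} = 25·5^{r−1} + 36·6^{r−1} = 5^{r+1} + 6^{r+1}.
So the formula holds for r+1, and by strong induction L_m = 5^m + 6^m for all m ≥ 1.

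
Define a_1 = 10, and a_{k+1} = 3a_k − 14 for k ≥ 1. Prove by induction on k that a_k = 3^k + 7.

Base case: a_1 = 10, and 3^1 + 7 = 3 + 7 = 10.
Assume a_j = 3^j + 7 for some j ≥ 1.
Then a_{j+1} = 3a_j − 14 = 3·(3^j + 7) − 14 = 3^{j+1} + 21 − 14 = 3^{j+1} + 7.
Hence a_k = 3^k + 7 for every k ≥ 1, by induction.

a_k = 3^k + 7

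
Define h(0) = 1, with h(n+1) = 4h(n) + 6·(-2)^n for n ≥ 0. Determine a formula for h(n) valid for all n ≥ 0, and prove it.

Claim: h(n) = 2·4^n − (-2)^n.

Base case: h(0) = 1, and 2·4^0 − (-2)^0 = 2 − 1 = 1.
Assume h(r) = 2·4^r − (-2)^r for some r ≥ 0.
Then h(r+1) = 4h(r) + 6·(-2)^r = 4·(2·4^r − (-2)^r) + 6·(-2)^r = 2·4^{r+1} − 4·(-2)^r + 6·(-2)^r = 2·4^{r+1} + 2·(-2)^r = 2·4^{r+1} − (-2)^{r+1}.
So the formula holds for r+1, and by induction h(n) = 2·4^n − (-2)^n for all n ≥ 0.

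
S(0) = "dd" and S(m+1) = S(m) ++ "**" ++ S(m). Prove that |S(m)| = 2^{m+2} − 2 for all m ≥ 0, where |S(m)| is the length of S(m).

Base case: |S(0)| = 2, and 2^{0+2} − 2 = 2.
Assume |S(j)| = 2^{j+2} − 2.
Then |S(j+1)| = |S(j)| + 2 + |S(j)| = 2|S(j)| + 2 = 2(2^{j+2} − 2) + 2 = 2^{j+3} − 4 + 2 = 2^{j+3} − 2.
So the formula holds for j+1, and by induction |S(m)| = 2^{m+2} − 2 for all m ≥ 0.

|S(m)| = 2^{m+2} − 2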